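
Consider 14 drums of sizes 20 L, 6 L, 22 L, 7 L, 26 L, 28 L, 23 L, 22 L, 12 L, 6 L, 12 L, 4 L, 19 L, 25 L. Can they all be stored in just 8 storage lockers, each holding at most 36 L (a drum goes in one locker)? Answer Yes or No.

A valid assignment using 8 storage lockers:
  locker 1: 28 + 7 = 35
  locker 2: 26 + 6 + 4 = 36
  locker 3: 25 + 6 = 31
  locker 4: 23 + 12 = 35
  locker 5: 22 + 12 = 34
  locker 6: 22 = 22
  locker 7: 20 = 20
  locker 8: 19 = 19
Every load is within 36 L, so 8 storage lockers suffice.

Yes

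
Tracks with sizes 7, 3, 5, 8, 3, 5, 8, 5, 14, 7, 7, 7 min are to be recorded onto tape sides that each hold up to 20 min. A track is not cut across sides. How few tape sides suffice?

Total = 14 + 8 + 8 + 7 + 7 + 7 + 7 + 5 + 5 + 5 + 3 + 3 = 79 min.
Lower bound: ⌈79/20⌉ = 4 tape sides.
A packing using 4 tape sides:
  side 1: 14 + 5 = 19
  side 2: 8 + 7 + 5 = 20
  side 3: 8 + 7 + 5 = 20
  side 4: 7 + 7 + 3 + 3 = 20
This matches the lower bound, so 4 is optimal.

4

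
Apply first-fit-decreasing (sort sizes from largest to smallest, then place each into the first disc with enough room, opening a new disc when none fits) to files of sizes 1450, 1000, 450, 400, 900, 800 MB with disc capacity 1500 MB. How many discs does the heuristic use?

4

Sorted descending: 1450, 1000, 900, 800, 450, 400.
  1450 → disc 1 (new)  [load 1450/1500]
  1000 → disc 2 (new)  [load 1000/1500]
  900 → disc 3 (new)  [load 900/1500]
  800 → disc 4 (new)  [load 800/1500]
  450 → disc 2  [load 1450/1500]
  400 → disc 3  [load 1300/1500]
4 discs opened.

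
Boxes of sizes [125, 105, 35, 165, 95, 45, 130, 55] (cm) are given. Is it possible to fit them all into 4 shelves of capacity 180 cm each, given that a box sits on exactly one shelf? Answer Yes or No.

No

Total = 755 cm; ⌈755/180⌉ = 5.
At least 5 shelves are required, but only 4 are allowed.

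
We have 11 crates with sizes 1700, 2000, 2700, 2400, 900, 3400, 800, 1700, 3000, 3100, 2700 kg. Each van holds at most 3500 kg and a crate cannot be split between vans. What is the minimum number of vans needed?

8

Total = 3400 + 3100 + 3000 + 2700 + 2700 + 2400 + 2000 + 1700 + 1700 + 900 + 800 = 24400 kg.
Lower bound: ⌈24400/3500⌉ = 7 vans.
A packing using 8 vans:
  van 1: 3400 = 3400
  van 2: 3100 = 3100
  van 3: 3000 = 3000
  van 4: 2700 + 800 = 3500
  van 5: 2700 = 2700
  van 6: 2400 + 900 = 3300
  van 7: 2000 = 2000
  van 8: 1700 + 1700 = 3400
No arrangement into 7 vans stays within capacity, so 8 is optimal.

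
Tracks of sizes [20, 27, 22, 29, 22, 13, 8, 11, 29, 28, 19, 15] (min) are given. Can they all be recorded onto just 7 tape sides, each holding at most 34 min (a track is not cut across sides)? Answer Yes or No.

No

Total = 243 min; ⌈243/34⌉ = 8.
At least 8 tape sides are required, but only 7 are allowed.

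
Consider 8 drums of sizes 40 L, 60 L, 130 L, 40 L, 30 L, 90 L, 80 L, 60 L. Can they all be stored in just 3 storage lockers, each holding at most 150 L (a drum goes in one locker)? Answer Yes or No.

Total = 530 L; ⌈530/150⌉ = 4.
At least 4 storage lockers are required, but only 3 are allowed.

No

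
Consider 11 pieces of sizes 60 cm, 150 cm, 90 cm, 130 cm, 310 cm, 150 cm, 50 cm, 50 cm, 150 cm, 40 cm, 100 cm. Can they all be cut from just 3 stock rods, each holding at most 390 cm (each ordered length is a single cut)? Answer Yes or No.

No

Total = 1280 cm; ⌈1280/390⌉ = 4.
At least 4 stock rods are required, but only 3 are allowed.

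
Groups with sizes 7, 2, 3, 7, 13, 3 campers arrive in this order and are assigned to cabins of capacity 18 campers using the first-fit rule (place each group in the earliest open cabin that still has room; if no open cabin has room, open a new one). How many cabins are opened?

  7 → cabin 1 (new)  [load 7/18]
  2 → cabin 1  [load 9/18]
  3 → cabin 1  [load 12/18]
  7 → cabin 2 (new)  [load 7/18]
  13 → cabin 3 (new)  [load 13/18]
  3 → cabin 1  [load 15/18]
3 cabins opened.

3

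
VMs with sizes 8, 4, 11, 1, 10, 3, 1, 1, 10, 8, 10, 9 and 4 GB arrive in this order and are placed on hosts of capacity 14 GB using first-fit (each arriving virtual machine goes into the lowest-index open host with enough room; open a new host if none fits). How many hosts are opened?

  8 → host 1 (new)  [load 8/14]
  4 → host 1  [load 12/14]
  11 → host 2 (new)  [load 11/14]
  1 → host 1  [load 13/14]
  10 → host 3 (new)  [load 10/14]
  3 → host 2  [load 14/14]
  1 → host 1  [load 14/14]
  1 → host 3  [load 11/14]
  10 → host 4 (new)  [load 10/14]
  8 → host 5 (new)  [load 8/14]
  10 → host 6 (new)  [load 10/14]
  9 → host 7 (new)  [load 9/14]
  4 → host 4  [load 14/14]
7 hosts opened.

7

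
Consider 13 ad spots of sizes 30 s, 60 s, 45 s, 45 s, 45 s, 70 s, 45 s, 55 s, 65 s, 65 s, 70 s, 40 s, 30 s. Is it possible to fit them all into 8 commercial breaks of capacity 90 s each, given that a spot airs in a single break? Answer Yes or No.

Total = 665 s; ⌈665/90⌉ = 8.
The bound of 8 does not rule out 8, but exhaustive search shows no assignment into 8 commercial breaks of capacity 90 s exists — the minimum is 9.

No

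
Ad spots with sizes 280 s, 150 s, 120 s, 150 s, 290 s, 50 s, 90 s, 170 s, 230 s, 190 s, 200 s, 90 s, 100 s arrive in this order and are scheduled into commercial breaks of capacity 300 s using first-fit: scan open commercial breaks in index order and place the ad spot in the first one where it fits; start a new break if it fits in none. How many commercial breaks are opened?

8

  280 → break 1 (new)  [load 280/300]
  150 → break 2 (new)  [load 150/300]
  120 → break 2  [load 270/300]
  150 → break 3 (new)  [load 150/300]
  290 → break 4 (new)  [load 290/300]
  50 → break 3  [load 200/300]
  90 → break 3  [load 290/300]
  170 → break 5 (new)  [load 170/300]
  230 → break 6 (new)  [load 230/300]
  190 → break 7 (new)  [load 190/300]
  200 → break 8 (new)  [load 200/300]
  90 → break 5  [load 260/300]
  100 → break 7  [load 290/300]
8 commercial breaks opened.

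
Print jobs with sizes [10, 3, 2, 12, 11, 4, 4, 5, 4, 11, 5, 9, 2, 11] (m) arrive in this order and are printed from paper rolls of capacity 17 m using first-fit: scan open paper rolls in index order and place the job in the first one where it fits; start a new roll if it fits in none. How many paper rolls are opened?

7

  10 → roll 1 (new)  [load 10/17]
  3 → roll 1  [load 13/17]
  2 → roll 1  [load 15/17]
  12 → roll 2 (new)  [load 12/17]
  11 → roll 3 (new)  [load 11/17]
  4 → roll 2  [load 16/17]
  4 → roll 3  [load 15/17]
  5 → roll 4 (new)  [load 5/17]
  4 → roll 4  [load 9/17]
  11 → roll 5 (new)  [load 11/17]
  5 → roll 4  [load 14/17]
  9 → roll 6 (new)  [load 9/17]
  2 → roll 1  [load 17/17]
  11 → roll 7 (new)  [load 11/17]
7 paper rolls opened.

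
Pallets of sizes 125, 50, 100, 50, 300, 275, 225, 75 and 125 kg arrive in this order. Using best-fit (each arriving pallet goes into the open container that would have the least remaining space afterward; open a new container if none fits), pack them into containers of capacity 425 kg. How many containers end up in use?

4

  125 → container 1 (new)  [load 125/425]
  50 → container 1  [load 175/425]
  100 → container 1  [load 275/425]
  50 → container 1  [load 325/425]
  300 → container 2 (new)  [load 300/425]
  275 → container 3 (new)  [load 275/425]
  225 → container 4 (new)  [load 225/425]
  75 → container 1  [load 400/425]
  125 → container 2  [load 425/425]
4 containers opened.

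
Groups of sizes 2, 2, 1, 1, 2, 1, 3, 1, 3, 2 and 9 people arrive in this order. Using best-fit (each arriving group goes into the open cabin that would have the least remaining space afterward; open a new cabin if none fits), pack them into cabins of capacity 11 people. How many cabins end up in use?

3

  2 → cabin 1 (new)  [load 2/11]
  2 → cabin 1  [load 4/11]
  1 → cabin 1  [load 5/11]
  1 → cabin 1  [load 6/11]
  2 → cabin 1  [load 8/11]
  1 → cabin 1  [load 9/11]
  3 → cabin 2 (new)  [load 3/11]
  1 → cabin 1  [load 10/11]
  3 → cabin 2  [load 6/11]
  2 → cabin 2  [load 8/11]
  9 → cabin 3 (new)  [load 9/11]
3 cabins opened.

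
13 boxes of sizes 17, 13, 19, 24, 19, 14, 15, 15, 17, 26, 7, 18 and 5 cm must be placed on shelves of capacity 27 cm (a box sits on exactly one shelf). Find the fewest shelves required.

10

Total = 26 + 24 + 19 + 19 + 18 + 17 + 17 + 15 + 15 + 14 + 13 + 7 + 5 = 209 cm.
Lower bound: ⌈209/27⌉ = 8 shelves.
Also, 10 boxes each exceed 27/2 cm, and no two of those can share a shelf, so at least 10 shelves are needed.
A packing using 10 shelves:
  shelf 1: 26 = 26
  shelf 2: 24 = 24
  shelf 3: 19 + 7 = 26
  shelf 4: 19 + 5 = 24
  shelf 5: 18 = 18
  shelf 6: 17 = 17
  shelf 7: 17 = 17
  shelf 8: 15 = 15
  shelf 9: 15 = 15
  shelf 10: 14 + 13 = 27
This matches the lower bound, so 10 is optimal.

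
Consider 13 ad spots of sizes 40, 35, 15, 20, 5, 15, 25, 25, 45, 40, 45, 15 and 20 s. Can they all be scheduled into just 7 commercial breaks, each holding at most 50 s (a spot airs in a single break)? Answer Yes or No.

No

Total = 345 s; ⌈345/50⌉ = 7.
The bound of 7 does not rule out 7, but exhaustive search shows no assignment into 7 commercial breaks of capacity 50 s exists — the minimum is 8.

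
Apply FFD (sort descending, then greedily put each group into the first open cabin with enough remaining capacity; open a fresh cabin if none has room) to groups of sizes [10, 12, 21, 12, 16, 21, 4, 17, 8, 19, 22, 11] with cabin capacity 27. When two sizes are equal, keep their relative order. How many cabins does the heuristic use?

7

Sorted descending: 22, 21, 21, 19, 17, 16, 12, 12, 11, 10, 8, 4.
  22 → cabin 1 (new)  [load 22/27]
  21 → cabin 2 (new)  [load 21/27]
  21 → cabin 3 (new)  [load 21/27]
  19 → cabin 4 (new)  [load 19/27]
  17 → cabin 5 (new)  [load 17/27]
  16 → cabin 6 (new)  [load 16/27]
  12 → cabin 7 (new)  [load 12/27]
  12 → cabin 7  [load 24/27]
  11 → cabin 6  [load 27/27]
  10 → cabin 5  [load 27/27]
  8 → cabin 4  [load 27/27]
  4 → cabin 1  [load 26/27]
7 cabins opened.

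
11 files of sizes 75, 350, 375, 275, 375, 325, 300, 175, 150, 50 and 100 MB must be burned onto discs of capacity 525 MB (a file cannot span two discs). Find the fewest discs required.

6

Total = 375 + 375 + 350 + 325 + 300 + 275 + 175 + 150 + 100 + 75 + 50 = 2550 MB.
Lower bound: ⌈2550/525⌉ = 5 discs.
Also, 6 files each exceed 525/2 MB, and no two of those can share a disc, so at least 6 discs are needed.
A packing using 6 discs:
  disc 1: 375 + 150 = 525
  disc 2: 375 + 100 + 50 = 525
  disc 3: 350 + 175 = 525
  disc 4: 325 + 75 = 400
  disc 5: 300 = 300
  disc 6: 275 = 275
This matches the lower bound, so 6 is optimal.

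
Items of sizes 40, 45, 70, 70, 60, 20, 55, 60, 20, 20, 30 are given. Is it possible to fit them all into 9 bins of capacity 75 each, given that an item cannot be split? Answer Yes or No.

A valid assignment using 8 bins:
  bin 1: 70 = 70
  bin 2: 70 = 70
  bin 3: 60 = 60
  bin 4: 60 = 60
  bin 5: 55 + 20 = 75
  bin 6: 45 + 30 = 75
  bin 7: 40 + 20 = 60
  bin 8: 20 = 20
That uses only 8 ≤ 9, so 9 bins are enough.

Yes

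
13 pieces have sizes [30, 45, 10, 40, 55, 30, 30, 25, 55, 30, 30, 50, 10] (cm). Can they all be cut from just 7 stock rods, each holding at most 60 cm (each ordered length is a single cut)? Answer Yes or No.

No

Total = 440 cm; ⌈440/60⌉ = 8.
At least 8 stock rods are required, but only 7 are allowed.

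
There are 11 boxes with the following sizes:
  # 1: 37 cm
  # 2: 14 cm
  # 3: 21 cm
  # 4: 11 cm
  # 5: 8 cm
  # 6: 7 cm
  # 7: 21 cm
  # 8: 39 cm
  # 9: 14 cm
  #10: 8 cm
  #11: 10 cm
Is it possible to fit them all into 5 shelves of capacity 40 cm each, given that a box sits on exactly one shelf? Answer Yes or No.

A valid assignment using 5 shelves:
  shelf 1: 39 = 39
  shelf 2: 37 = 37
  shelf 3: 21 + 14 = 35
  shelf 4: 21 + 11 + 8 = 40
  shelf 5: 14 + 10 + 8 + 7 = 39
Every load is within 40 cm, so 5 shelves suffice.

Yes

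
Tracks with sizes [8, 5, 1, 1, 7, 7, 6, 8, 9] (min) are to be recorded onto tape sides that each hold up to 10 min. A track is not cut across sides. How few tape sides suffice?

7

Total = 9 + 8 + 8 + 7 + 7 + 6 + 5 + 1 + 1 = 52 min.
Lower bound: ⌈52/10⌉ = 6 tape sides.
A packing using 7 tape sides:
  side 1: 9 + 1 = 10
  side 2: 8 + 1 = 9
  side 3: 8 = 8
  side 4: 7 = 7
  side 5: 7 = 7
  side 6: 6 = 6
  side 7: 5 = 5
No arrangement into 6 tape sides stays within capacity, so 7 is optimal.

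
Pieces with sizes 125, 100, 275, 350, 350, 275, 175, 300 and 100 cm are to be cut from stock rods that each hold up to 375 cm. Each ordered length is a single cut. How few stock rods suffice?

Total = 350 + 350 + 300 + 275 + 275 + 175 + 125 + 100 + 100 = 2050 cm.
Lower bound: ⌈2050/375⌉ = 6 stock rods.
A packing using 6 stock rods:
  stock rod 1: 350 = 350
  stock rod 2: 350 = 350
  stock rod 3: 300 = 300
  stock rod 4: 275 + 100 = 375
  stock rod 5: 275 + 100 = 375
  stock rod 6: 175 + 125 = 300
This matches the lower bound, so 6 is optimal.

6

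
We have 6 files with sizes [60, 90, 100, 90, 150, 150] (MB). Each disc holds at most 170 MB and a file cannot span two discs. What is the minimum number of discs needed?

5

Total = 150 + 150 + 100 + 90 + 90 + 60 = 640 MB.
Lower bound: ⌈640/170⌉ = 4 discs.
Also, 5 files each exceed 85 MB, and no two of those can share a disc, so at least 5 discs are needed.
A packing using 5 discs:
  disc 1: 150 = 150
  disc 2: 150 = 150
  disc 3: 100 + 60 = 160
  disc 4: 90 = 90
  disc 5: 90 = 90
This matches the lower bound, so 5 is optimal.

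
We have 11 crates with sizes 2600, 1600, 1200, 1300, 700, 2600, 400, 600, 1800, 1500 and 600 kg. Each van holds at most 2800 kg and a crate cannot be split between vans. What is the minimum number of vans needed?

Total = 2600 + 2600 + 1800 + 1600 + 1500 + 1300 + 1200 + 700 + 600 + 600 + 400 = 14900 kg.
Lower bound: ⌈14900/2800⌉ = 6 vans.
A packing using 6 vans:
  van 1: 2600 = 2600
  van 2: 2600 = 2600
  van 3: 1800 + 700 = 2500
  van 4: 1600 + 1200 = 2800
  van 5: 1500 + 1300 = 2800
  van 6: 600 + 600 + 400 = 1600
This matches the lower bound, so 6 is optimal.

6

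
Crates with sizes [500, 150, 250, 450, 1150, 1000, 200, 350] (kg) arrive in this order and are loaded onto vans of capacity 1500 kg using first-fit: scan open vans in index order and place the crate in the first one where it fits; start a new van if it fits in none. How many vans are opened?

3

  500 → van 1 (new)  [load 500/1500]
  150 → van 1  [load 650/1500]
  250 → van 1  [load 900/1500]
  450 → van 1  [load 1350/1500]
  1150 → van 2 (new)  [load 1150/1500]
  1000 → van 3 (new)  [load 1000/1500]
  200 → van 2  [load 1350/1500]
  350 → van 3  [load 1350/1500]
3 vans opened.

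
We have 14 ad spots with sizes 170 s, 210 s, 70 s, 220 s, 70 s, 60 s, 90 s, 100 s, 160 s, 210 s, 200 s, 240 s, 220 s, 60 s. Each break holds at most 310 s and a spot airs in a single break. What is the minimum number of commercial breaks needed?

Total = 240 + 220 + 220 + 210 + 210 + 200 + 170 + 160 + 100 + 90 + 70 + 70 + 60 + 60 = 2080 s.
Lower bound: ⌈2080/310⌉ = 7 commercial breaks.
Also, 8 ad spots each exceed 155 s, and no two of those can share a break, so at least 8 commercial breaks are needed.
A packing using 8 commercial breaks:
  break 1: 240 + 70 = 310
  break 2: 220 + 90 = 310
  break 3: 220 + 70 = 290
  break 4: 210 + 100 = 310
  break 5: 210 + 60 = 270
  break 6: 200 + 60 = 260
  break 7: 170 = 170
  break 8: 160 = 160
This matches the lower bound, so 8 is optimal.

8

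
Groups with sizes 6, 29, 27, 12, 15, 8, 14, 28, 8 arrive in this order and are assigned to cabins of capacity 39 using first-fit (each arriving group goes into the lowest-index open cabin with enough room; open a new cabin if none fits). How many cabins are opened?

  6 → cabin 1 (new)  [load 6/39]
  29 → cabin 1  [load 35/39]
  27 → cabin 2 (new)  [load 27/39]
  12 → cabin 2  [load 39/39]
  15 → cabin 3 (new)  [load 15/39]
  8 → cabin 3  [load 23/39]
  14 → cabin 3  [load 37/39]
  28 → cabin 4 (new)  [load 28/39]
  8 → cabin 4  [load 36/39]
4 cabins opened.

4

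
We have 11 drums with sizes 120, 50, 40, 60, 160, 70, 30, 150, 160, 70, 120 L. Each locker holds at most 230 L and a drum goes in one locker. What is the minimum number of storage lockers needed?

5

Total = 160 + 160 + 150 + 120 + 120 + 70 + 70 + 60 + 50 + 40 + 30 = 1030 L.
Lower bound: ⌈1030/230⌉ = 5 storage lockers.
A packing using 5 storage lockers:
  locker 1: 160 + 70 = 230
  locker 2: 160 + 70 = 230
  locker 3: 150 + 60 = 210
  locker 4: 120 + 50 + 40 = 210
  locker 5: 120 + 30 = 150
This matches the lower bound, so 5 is optimal.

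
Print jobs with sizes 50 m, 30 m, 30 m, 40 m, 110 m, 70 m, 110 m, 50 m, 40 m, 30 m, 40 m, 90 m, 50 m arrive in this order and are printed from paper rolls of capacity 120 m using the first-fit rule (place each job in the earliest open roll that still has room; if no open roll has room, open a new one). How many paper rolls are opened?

7

  50 → roll 1 (new)  [load 50/120]
  30 → roll 1  [load 80/120]
  30 → roll 1  [load 110/120]
  40 → roll 2 (new)  [load 40/120]
  110 → roll 3 (new)  [load 110/120]
  70 → roll 2  [load 110/120]
  110 → roll 4 (new)  [load 110/120]
  50 → roll 5 (new)  [load 50/120]
  40 → roll 5  [load 90/120]
  30 → roll 5  [load 120/120]
  40 → roll 6 (new)  [load 40/120]
  90 → roll 7 (new)  [load 90/120]
  50 → roll 6  [load 90/120]
7 paper rolls opened.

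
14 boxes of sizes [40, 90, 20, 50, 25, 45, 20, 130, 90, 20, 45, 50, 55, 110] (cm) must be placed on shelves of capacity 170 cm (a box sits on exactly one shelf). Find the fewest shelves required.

5

Total = 130 + 110 + 90 + 90 + 55 + 50 + 50 + 45 + 45 + 40 + 25 + 20 + 20 + 20 = 790 cm.
Lower bound: ⌈790/170⌉ = 5 shelves.
A packing using 5 shelves:
  shelf 1: 130 + 40 = 170
  shelf 2: 110 + 55 = 165
  shelf 3: 90 + 50 + 25 = 165
  shelf 4: 90 + 50 + 20 = 160
  shelf 5: 45 + 45 + 20 + 20 = 130
This matches the lower bound, so 5 is optimal.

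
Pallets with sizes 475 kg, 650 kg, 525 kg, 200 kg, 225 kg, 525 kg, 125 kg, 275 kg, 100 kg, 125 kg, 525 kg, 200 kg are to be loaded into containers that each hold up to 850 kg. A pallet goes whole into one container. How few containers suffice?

5

Total = 650 + 525 + 525 + 525 + 475 + 275 + 225 + 200 + 200 + 125 + 125 + 100 = 3950 kg.
Lower bound: ⌈3950/850⌉ = 5 containers.
A packing using 5 containers:
  container 1: 650 + 200 = 850
  container 2: 525 + 275 = 800
  container 3: 525 + 225 + 100 = 850
  container 4: 525 + 200 + 125 = 850
  container 5: 475 + 125 = 600
This matches the lower bound, so 5 is optimal.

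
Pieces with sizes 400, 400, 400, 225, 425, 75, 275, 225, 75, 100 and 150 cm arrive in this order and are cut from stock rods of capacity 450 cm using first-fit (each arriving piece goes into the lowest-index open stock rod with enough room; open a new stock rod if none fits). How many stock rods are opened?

  400 → stock rod 1 (new)  [load 400/450]
  400 → stock rod 2 (new)  [load 400/450]
  400 → stock rod 3 (new)  [load 400/450]
  225 → stock rod 4 (new)  [load 225/450]
  425 → stock rod 5 (new)  [load 425/450]
  75 → stock rod 4  [load 300/450]
  275 → stock rod 6 (new)  [load 275/450]
  225 → stock rod 7 (new)  [load 225/450]
  75 → stock rod 4  [load 375/450]
  100 → stock rod 6  [load 375/450]
  150 → stock rod 7  [load 375/450]
7 stock rods opened.

7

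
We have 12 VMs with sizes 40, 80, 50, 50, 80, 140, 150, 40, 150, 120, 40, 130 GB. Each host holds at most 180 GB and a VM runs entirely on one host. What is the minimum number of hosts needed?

7

Total = 150 + 150 + 140 + 130 + 120 + 80 + 80 + 50 + 50 + 40 + 40 + 40 = 1070 GB.
Lower bound: ⌈1070/180⌉ = 6 hosts.
A packing using 7 hosts:
  host 1: 150 = 150
  host 2: 150 = 150
  host 3: 140 + 40 = 180
  host 4: 130 + 50 = 180
  host 5: 120 + 50 = 170
  host 6: 80 + 80 = 160
  host 7: 40 + 40 = 80
No arrangement into 6 hosts stays within capacity, so 7 is optimal.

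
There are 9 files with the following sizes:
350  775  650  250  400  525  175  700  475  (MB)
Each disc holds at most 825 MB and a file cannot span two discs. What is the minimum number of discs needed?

6

Total = 775 + 700 + 650 + 525 + 475 + 400 + 350 + 250 + 175 = 4300 MB.
Lower bound: ⌈4300/825⌉ = 6 discs.
A packing using 6 discs:
  disc 1: 775 = 775
  disc 2: 700 = 700
  disc 3: 650 + 175 = 825
  disc 4: 525 + 250 = 775
  disc 5: 475 + 350 = 825
  disc 6: 400 = 400
This matches the lower bound, so 6 is optimal.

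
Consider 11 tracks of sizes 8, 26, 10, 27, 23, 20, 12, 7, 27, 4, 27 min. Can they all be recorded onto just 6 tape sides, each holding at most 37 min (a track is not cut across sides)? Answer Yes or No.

Yes

A valid assignment using 6 tape sides:
  side 1: 27 + 10 = 37
  side 2: 27 + 8 = 35
  side 3: 27 + 7 = 34
  side 4: 26 + 4 = 30
  side 5: 23 + 12 = 35
  side 6: 20 = 20
Every load is within 37 min, so 6 tape sides suffice.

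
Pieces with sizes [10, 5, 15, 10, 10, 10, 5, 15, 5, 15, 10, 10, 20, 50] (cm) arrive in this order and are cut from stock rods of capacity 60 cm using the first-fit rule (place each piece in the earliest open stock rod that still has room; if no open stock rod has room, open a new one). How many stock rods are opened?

4

  10 → stock rod 1 (new)  [load 10/60]
  5 → stock rod 1  [load 15/60]
  15 → stock rod 1  [load 30/60]
  10 → stock rod 1  [load 40/60]
  10 → stock rod 1  [load 50/60]
  10 → stock rod 1  [load 60/60]
  5 → stock rod 2 (new)  [load 5/60]
  15 → stock rod 2  [load 20/60]
  5 → stock rod 2  [load 25/60]
  15 → stock rod 2  [load 40/60]
  10 → stock rod 2  [load 50/60]
  10 → stock rod 2  [load 60/60]
  20 → stock rod 3 (new)  [load 20/60]
  50 → stock rod 4 (new)  [load 50/60]
4 stock rods opened.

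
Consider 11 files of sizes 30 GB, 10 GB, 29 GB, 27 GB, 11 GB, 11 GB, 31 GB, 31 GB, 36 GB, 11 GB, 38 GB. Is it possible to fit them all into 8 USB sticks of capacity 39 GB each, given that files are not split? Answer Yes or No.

A valid assignment using 8 USB sticks:
  USB stick 1: 38 = 38
  USB stick 2: 36 = 36
  USB stick 3: 31 = 31
  USB stick 4: 31 = 31
  USB stick 5: 30 = 30
  USB stick 6: 29 + 10 = 39
  USB stick 7: 27 + 11 = 38
  USB stick 8: 11 + 11 = 22
Every load is within 39 GB, so 8 USB sticks suffice.

Yes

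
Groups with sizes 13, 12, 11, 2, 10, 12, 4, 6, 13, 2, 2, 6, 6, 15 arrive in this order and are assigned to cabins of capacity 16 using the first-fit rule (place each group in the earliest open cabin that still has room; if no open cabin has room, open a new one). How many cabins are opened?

  13 → cabin 1 (new)  [load 13/16]
  12 → cabin 2 (new)  [load 12/16]
  11 → cabin 3 (new)  [load 11/16]
  2 → cabin 1  [load 15/16]
  10 → cabin 4 (new)  [load 10/16]
  12 → cabin 5 (new)  [load 12/16]
  4 → cabin 2  [load 16/16]
  6 → cabin 4  [load 16/16]
  13 → cabin 6 (new)  [load 13/16]
  2 → cabin 3  [load 13/16]
  2 → cabin 3  [load 15/16]
  6 → cabin 7 (new)  [load 6/16]
  6 → cabin 7  [load 12/16]
  15 → cabin 8 (new)  [load 15/16]
8 cabins opened.

8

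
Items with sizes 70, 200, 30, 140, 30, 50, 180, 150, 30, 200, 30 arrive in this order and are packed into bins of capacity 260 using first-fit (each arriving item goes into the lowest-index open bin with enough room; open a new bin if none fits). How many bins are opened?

  70 → bin 1 (new)  [load 70/260]
  200 → bin 2 (new)  [load 200/260]
  30 → bin 1  [load 100/260]
  140 → bin 1  [load 240/260]
  30 → bin 2  [load 230/260]
  50 → bin 3 (new)  [load 50/260]
  180 → bin 3  [load 230/260]
  150 → bin 4 (new)  [load 150/260]
  30 → bin 2  [load 260/260]
  200 → bin 5 (new)  [load 200/260]
  30 → bin 3  [load 260/260]
5 bins opened.

5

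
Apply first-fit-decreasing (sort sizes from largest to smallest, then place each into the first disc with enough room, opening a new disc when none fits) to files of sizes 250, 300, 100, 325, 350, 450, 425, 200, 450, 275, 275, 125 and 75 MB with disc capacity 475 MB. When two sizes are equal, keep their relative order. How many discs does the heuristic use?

Sorted descending: 450, 450, 425, 350, 325, 300, 275, 275, 250, 200, 125, 100, 75.
  450 → disc 1 (new)  [load 450/475]
  450 → disc 2 (new)  [load 450/475]
  425 → disc 3 (new)  [load 425/475]
  350 → disc 4 (new)  [load 350/475]
  325 → disc 5 (new)  [load 325/475]
  300 → disc 6 (new)  [load 300/475]
  275 → disc 7 (new)  [load 275/475]
  275 → disc 8 (new)  [load 275/475]
  250 → disc 9 (new)  [load 250/475]
  200 → disc 7  [load 475/475]
  125 → disc 4  [load 475/475]
  100 → disc 5  [load 425/475]
  75 → disc 6  [load 375/475]
9 discs opened.

9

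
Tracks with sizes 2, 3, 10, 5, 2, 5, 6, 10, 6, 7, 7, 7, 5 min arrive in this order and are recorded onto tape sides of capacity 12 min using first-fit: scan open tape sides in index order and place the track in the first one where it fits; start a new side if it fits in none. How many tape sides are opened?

  2 → side 1 (new)  [load 2/12]
  3 → side 1  [load 5/12]
  10 → side 2 (new)  [load 10/12]
  5 → side 1  [load 10/12]
  2 → side 1  [load 12/12]
  5 → side 3 (new)  [load 5/12]
  6 → side 3  [load 11/12]
  10 → side 4 (new)  [load 10/12]
  6 → side 5 (new)  [load 6/12]
  7 → side 6 (new)  [load 7/12]
  7 → side 7 (new)  [load 7/12]
  7 → side 8 (new)  [load 7/12]
  5 → side 5  [load 11/12]
8 tape sides opened.

8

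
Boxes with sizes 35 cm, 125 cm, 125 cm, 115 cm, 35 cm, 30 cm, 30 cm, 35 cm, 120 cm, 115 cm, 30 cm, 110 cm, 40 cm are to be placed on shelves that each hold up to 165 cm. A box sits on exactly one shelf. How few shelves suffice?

Total = 125 + 125 + 120 + 115 + 115 + 110 + 40 + 35 + 35 + 35 + 30 + 30 + 30 = 945 cm.
Lower bound: ⌈945/165⌉ = 6 shelves.
A packing using 7 shelves:
  shelf 1: 125 + 40 = 165
  shelf 2: 125 + 35 = 160
  shelf 3: 120 + 35 = 155
  shelf 4: 115 + 35 = 150
  shelf 5: 115 + 30 = 145
  shelf 6: 110 + 30 = 140
  shelf 7: 30 = 30
No arrangement into 6 shelves stays within capacity, so 7 is optimal.

7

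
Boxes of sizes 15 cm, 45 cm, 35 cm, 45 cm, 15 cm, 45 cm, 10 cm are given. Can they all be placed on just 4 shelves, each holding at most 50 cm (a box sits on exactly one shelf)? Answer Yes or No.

No

Total = 210 cm; ⌈210/50⌉ = 5.
At least 5 shelves are required, but only 4 are allowed.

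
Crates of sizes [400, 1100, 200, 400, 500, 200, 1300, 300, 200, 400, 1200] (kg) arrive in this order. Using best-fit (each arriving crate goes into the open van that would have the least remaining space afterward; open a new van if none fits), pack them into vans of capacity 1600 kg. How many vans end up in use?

4

  400 → van 1 (new)  [load 400/1600]
  1100 → van 1  [load 1500/1600]
  200 → van 2 (new)  [load 200/1600]
  400 → van 2  [load 600/1600]
  500 → van 2  [load 1100/1600]
  200 → van 2  [load 1300/1600]
  1300 → van 3 (new)  [load 1300/1600]
  300 → van 2  [load 1600/1600]
  200 → van 3  [load 1500/1600]
  400 → van 4 (new)  [load 400/1600]
  1200 → van 4  [load 1600/1600]
4 vans opened.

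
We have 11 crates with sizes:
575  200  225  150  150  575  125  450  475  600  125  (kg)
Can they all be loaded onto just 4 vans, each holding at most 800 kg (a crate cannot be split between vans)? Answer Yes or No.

No

Total = 3650 kg; ⌈3650/800⌉ = 5.
At least 5 vans are required, but only 4 are allowed.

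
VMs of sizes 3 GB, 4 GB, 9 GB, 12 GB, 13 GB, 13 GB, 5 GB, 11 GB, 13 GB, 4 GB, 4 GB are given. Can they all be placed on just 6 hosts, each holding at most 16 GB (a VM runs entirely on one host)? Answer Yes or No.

No

Total = 91 GB; ⌈91/16⌉ = 6.
The bound of 6 does not rule out 6, but exhaustive search shows no assignment into 6 hosts of capacity 16 GB exists — the minimum is 7.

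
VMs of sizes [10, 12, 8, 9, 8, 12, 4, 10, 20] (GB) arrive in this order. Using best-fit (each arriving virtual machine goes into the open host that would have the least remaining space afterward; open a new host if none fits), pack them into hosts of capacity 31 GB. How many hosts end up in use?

4

  10 → host 1 (new)  [load 10/31]
  12 → host 1  [load 22/31]
  8 → host 1  [load 30/31]
  9 → host 2 (new)  [load 9/31]
  8 → host 2  [load 17/31]
  12 → host 2  [load 29/31]
  4 → host 3 (new)  [load 4/31]
  10 → host 3  [load 14/31]
  20 → host 4 (new)  [load 20/31]
4 hosts opened.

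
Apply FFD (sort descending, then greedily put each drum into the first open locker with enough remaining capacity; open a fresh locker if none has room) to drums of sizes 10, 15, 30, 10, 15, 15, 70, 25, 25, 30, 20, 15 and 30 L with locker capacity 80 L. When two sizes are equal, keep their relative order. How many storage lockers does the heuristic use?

4

Sorted descending: 70, 30, 30, 30, 25, 25, 20, 15, 15, 15, 15, 10, 10.
  70 → locker 1 (new)  [load 70/80]
  30 → locker 2 (new)  [load 30/80]
  30 → locker 2  [load 60/80]
  30 → locker 3 (new)  [load 30/80]
  25 → locker 3  [load 55/80]
  25 → locker 3  [load 80/80]
  20 → locker 2  [load 80/80]
  15 → locker 4 (new)  [load 15/80]
  15 → locker 4  [load 30/80]
  15 → locker 4  [load 45/80]
  15 → locker 4  [load 60/80]
  10 → locker 1  [load 80/80]
  10 → locker 4  [load 70/80]
4 storage lockers opened.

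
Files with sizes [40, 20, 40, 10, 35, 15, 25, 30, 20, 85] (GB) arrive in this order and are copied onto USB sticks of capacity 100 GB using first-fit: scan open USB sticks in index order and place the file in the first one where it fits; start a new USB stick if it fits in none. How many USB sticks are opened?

4

  40 → USB stick 1 (new)  [load 40/100]
  20 → USB stick 1  [load 60/100]
  40 → USB stick 1  [load 100/100]
  10 → USB stick 2 (new)  [load 10/100]
  35 → USB stick 2  [load 45/100]
  15 → USB stick 2  [load 60/100]
  25 → USB stick 2  [load 85/100]
  30 → USB stick 3 (new)  [load 30/100]
  20 → USB stick 3  [load 50/100]
  85 → USB stick 4 (new)  [load 85/100]
4 USB sticks opened.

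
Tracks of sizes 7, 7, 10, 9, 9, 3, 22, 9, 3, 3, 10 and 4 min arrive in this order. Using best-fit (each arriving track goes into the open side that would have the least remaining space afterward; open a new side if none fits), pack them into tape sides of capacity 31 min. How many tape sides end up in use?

  7 → side 1 (new)  [load 7/31]
  7 → side 1  [load 14/31]
  10 → side 1  [load 24/31]
  9 → side 2 (new)  [load 9/31]
  9 → side 2  [load 18/31]
  3 → side 1  [load 27/31]
  22 → side 3 (new)  [load 22/31]
  9 → side 3  [load 31/31]
  3 → side 1  [load 30/31]
  3 → side 2  [load 21/31]
  10 → side 2  [load 31/31]
  4 → side 4 (new)  [load 4/31]
4 tape sides opened.

4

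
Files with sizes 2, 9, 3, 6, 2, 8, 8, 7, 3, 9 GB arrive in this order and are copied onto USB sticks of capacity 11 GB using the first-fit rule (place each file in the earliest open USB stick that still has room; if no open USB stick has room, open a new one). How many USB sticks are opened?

6

  2 → USB stick 1 (new)  [load 2/11]
  9 → USB stick 1  [load 11/11]
  3 → USB stick 2 (new)  [load 3/11]
  6 → USB stick 2  [load 9/11]
  2 → USB stick 2  [load 11/11]
  8 → USB stick 3 (new)  [load 8/11]
  8 → USB stick 4 (new)  [load 8/11]
  7 → USB stick 5 (new)  [load 7/11]
  3 → USB stick 3  [load 11/11]
  9 → USB stick 6 (new)  [load 9/11]
6 USB sticks opened.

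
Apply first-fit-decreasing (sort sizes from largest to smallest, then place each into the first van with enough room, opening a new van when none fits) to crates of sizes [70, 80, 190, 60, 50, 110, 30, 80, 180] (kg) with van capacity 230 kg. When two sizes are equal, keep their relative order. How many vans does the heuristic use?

Sorted descending: 190, 180, 110, 80, 80, 70, 60, 50, 30.
  190 → van 1 (new)  [load 190/230]
  180 → van 2 (new)  [load 180/230]
  110 → van 3 (new)  [load 110/230]
  80 → van 3  [load 190/230]
  80 → van 4 (new)  [load 80/230]
  70 → van 4  [load 150/230]
  60 → van 4  [load 210/230]
  50 → van 2  [load 230/230]
  30 → van 1  [load 220/230]
4 vans opened.

4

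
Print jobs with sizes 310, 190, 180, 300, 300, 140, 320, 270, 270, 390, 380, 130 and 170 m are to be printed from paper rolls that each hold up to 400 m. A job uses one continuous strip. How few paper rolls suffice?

Total = 390 + 380 + 320 + 310 + 300 + 300 + 270 + 270 + 190 + 180 + 170 + 140 + 130 = 3350 m.
Lower bound: ⌈3350/400⌉ = 9 paper rolls.
A packing using 10 paper rolls:
  roll 1: 390 = 390
  roll 2: 380 = 380
  roll 3: 320 = 320
  roll 4: 310 = 310
  roll 5: 300 = 300
  roll 6: 300 = 300
  roll 7: 270 + 130 = 400
  roll 8: 270 = 270
  roll 9: 190 + 180 = 370
  roll 10: 170 + 140 = 310
No arrangement into 9 paper rolls stays within capacity, so 10 is optimal.

10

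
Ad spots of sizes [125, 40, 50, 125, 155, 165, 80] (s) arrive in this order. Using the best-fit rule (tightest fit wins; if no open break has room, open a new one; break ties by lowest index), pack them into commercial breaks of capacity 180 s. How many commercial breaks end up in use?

5

  125 → break 1 (new)  [load 125/180]
  40 → break 1  [load 165/180]
  50 → break 2 (new)  [load 50/180]
  125 → break 2  [load 175/180]
  155 → break 3 (new)  [load 155/180]
  165 → break 4 (new)  [load 165/180]
  80 → break 5 (new)  [load 80/180]
5 commercial breaks opened.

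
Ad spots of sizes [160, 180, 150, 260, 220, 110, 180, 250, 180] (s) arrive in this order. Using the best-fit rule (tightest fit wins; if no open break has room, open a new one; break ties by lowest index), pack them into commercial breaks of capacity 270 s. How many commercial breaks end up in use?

8

  160 → break 1 (new)  [load 160/270]
  180 → break 2 (new)  [load 180/270]
  150 → break 3 (new)  [load 150/270]
  260 → break 4 (new)  [load 260/270]
  220 → break 5 (new)  [load 220/270]
  110 → break 1  [load 270/270]
  180 → break 6 (new)  [load 180/270]
  250 → break 7 (new)  [load 250/270]
  180 → break 8 (new)  [load 180/270]
8 commercial breaks opened.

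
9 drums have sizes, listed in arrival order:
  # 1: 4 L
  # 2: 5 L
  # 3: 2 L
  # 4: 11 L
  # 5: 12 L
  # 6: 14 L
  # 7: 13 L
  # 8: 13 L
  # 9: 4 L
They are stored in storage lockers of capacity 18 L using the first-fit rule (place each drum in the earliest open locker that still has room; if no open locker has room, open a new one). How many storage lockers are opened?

  4 → locker 1 (new)  [load 4/18]
  5 → locker 1  [load 9/18]
  2 → locker 1  [load 11/18]
  11 → locker 2 (new)  [load 11/18]
  12 → locker 3 (new)  [load 12/18]
  14 → locker 4 (new)  [load 14/18]
  13 → locker 5 (new)  [load 13/18]
  13 → locker 6 (new)  [load 13/18]
  4 → locker 1  [load 15/18]
6 storage lockers opened.

6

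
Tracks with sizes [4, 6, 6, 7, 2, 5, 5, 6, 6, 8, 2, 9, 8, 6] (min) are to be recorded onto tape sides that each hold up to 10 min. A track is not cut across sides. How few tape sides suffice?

10

Total = 9 + 8 + 8 + 7 + 6 + 6 + 6 + 6 + 6 + 5 + 5 + 4 + 2 + 2 = 80 min.
Lower bound: ⌈80/10⌉ = 8 tape sides.
Also, 9 tracks each exceed 5 min, and no two of those can share a side, so at least 9 tape sides are needed.
A packing using 10 tape sides:
  side 1: 9 = 9
  side 2: 8 + 2 = 10
  side 3: 8 + 2 = 10
  side 4: 7 = 7
  side 5: 6 + 4 = 10
  side 6: 6 = 6
  side 7: 6 = 6
  side 8: 6 = 6
  side 9: 6 = 6
  side 10: 5 + 5 = 10
No arrangement into 9 tape sides stays within capacity, so 10 is optimal.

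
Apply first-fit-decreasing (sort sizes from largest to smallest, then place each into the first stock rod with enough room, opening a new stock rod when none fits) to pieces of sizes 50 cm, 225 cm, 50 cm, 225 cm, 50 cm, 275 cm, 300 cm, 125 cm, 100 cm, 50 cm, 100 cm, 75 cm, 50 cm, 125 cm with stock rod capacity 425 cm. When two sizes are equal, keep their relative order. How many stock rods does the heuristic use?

5

Sorted descending: 300, 275, 225, 225, 125, 125, 100, 100, 75, 50, 50, 50, 50, 50.
  300 → stock rod 1 (new)  [load 300/425]
  275 → stock rod 2 (new)  [load 275/425]
  225 → stock rod 3 (new)  [load 225/425]
  225 → stock rod 4 (new)  [load 225/425]
  125 → stock rod 1  [load 425/425]
  125 → stock rod 2  [load 400/425]
  100 → stock rod 3  [load 325/425]
  100 → stock rod 3  [load 425/425]
  75 → stock rod 4  [load 300/425]
  50 → stock rod 4  [load 350/425]
  50 → stock rod 4  [load 400/425]
  50 → stock rod 5 (new)  [load 50/425]
  50 → stock rod 5  [load 100/425]
  50 → stock rod 5  [load 150/425]
5 stock rods opened.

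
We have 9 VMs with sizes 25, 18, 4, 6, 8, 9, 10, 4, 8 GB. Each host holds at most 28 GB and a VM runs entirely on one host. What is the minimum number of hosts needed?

Total = 25 + 18 + 10 + 9 + 8 + 8 + 6 + 4 + 4 = 92 GB.
Lower bound: ⌈92/28⌉ = 4 hosts.
A packing using 4 hosts:
  host 1: 25 = 25
  host 2: 18 + 10 = 28
  host 3: 9 + 8 + 8 = 25
  host 4: 6 + 4 + 4 = 14
This matches the lower bound, so 4 is optimal.

4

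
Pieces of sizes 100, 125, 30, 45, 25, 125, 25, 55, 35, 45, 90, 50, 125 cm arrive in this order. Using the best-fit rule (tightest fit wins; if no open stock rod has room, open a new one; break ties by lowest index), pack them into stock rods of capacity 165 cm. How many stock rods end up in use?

  100 → stock rod 1 (new)  [load 100/165]
  125 → stock rod 2 (new)  [load 125/165]
  30 → stock rod 2  [load 155/165]
  45 → stock rod 1  [load 145/165]
  25 → stock rod 3 (new)  [load 25/165]
  125 → stock rod 3  [load 150/165]
  25 → stock rod 4 (new)  [load 25/165]
  55 → stock rod 4  [load 80/165]
  35 → stock rod 4  [load 115/165]
  45 → stock rod 4  [load 160/165]
  90 → stock rod 5 (new)  [load 90/165]
  50 → stock rod 5  [load 140/165]
  125 → stock rod 6 (new)  [load 125/165]
6 stock rods opened.

6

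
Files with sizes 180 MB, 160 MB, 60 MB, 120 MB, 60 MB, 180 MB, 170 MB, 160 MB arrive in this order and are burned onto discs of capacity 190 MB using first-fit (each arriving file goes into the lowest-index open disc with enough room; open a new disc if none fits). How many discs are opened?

7

  180 → disc 1 (new)  [load 180/190]
  160 → disc 2 (new)  [load 160/190]
  60 → disc 3 (new)  [load 60/190]
  120 → disc 3  [load 180/190]
  60 → disc 4 (new)  [load 60/190]
  180 → disc 5 (new)  [load 180/190]
  170 → disc 6 (new)  [load 170/190]
  160 → disc 7 (new)  [load 160/190]
7 discs opened.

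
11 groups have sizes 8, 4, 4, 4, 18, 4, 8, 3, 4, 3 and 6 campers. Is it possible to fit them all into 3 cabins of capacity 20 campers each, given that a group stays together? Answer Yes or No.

Total = 66 campers; ⌈66/20⌉ = 4.
At least 4 cabins are required, but only 3 are allowed.

No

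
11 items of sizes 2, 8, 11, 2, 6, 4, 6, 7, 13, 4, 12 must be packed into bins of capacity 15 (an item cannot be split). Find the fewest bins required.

6

Total = 13 + 12 + 11 + 8 + 7 + 6 + 6 + 4 + 4 + 2 + 2 = 75.
Lower bound: ⌈75/15⌉ = 5 bins.
A packing using 6 bins:
  bin 1: 13 + 2 = 15
  bin 2: 12 + 2 = 14
  bin 3: 11 + 4 = 15
  bin 4: 8 + 7 = 15
  bin 5: 6 + 6 = 12
  bin 6: 4 = 4
No arrangement into 5 bins stays within capacity, so 6 is optimal.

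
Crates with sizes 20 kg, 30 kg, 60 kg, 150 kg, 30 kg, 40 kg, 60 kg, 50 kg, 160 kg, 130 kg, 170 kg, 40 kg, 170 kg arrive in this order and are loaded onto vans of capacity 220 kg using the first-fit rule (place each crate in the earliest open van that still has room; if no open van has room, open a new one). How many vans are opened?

  20 → van 1 (new)  [load 20/220]
  30 → van 1  [load 50/220]
  60 → van 1  [load 110/220]
  150 → van 2 (new)  [load 150/220]
  30 → van 1  [load 140/220]
  40 → van 1  [load 180/220]
  60 → van 2  [load 210/220]
  50 → van 3 (new)  [load 50/220]
  160 → van 3  [load 210/220]
  130 → van 4 (new)  [load 130/220]
  170 → van 5 (new)  [load 170/220]
  40 → van 1  [load 220/220]
  170 → van 6 (new)  [load 170/220]
6 vans opened.

6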